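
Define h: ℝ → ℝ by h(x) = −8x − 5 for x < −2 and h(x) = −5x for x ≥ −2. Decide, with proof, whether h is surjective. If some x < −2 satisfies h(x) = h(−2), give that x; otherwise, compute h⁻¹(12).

-17/8

Both pieces are strictly decreasing (slopes −8 and −5), so each is injective on its own interval.
The left piece maps (−∞, −2) onto (11, ∞); the right piece maps [−2, ∞) onto (−∞, 10].
The union (11, ∞) ∪ (−∞, 10] omits the interval between 11 and 10; in particular 11 has no preimage. So h is not surjective.
Because the two images are disjoint, no x < −2 has h(x) = h(−2), so we compute h⁻¹(12): 12 lies in (11, ∞), so solve −8x − 5 = 12: x = (12 + 5)/(−8) = −17/8.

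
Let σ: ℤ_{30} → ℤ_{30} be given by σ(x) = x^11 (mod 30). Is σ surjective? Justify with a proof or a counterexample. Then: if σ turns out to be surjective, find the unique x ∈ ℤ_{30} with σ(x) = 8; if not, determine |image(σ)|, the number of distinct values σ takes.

2

Computing x^11 mod 30 for each x (by repeated squaring, reducing mod 30 at every step), the values σ(0), σ(1), …, σ(29) are: 0, 1, 8, 27, 4, 5, 6, 13, 2, 9, 10, 11, 18, 7, 14, 15, 16, 23, 12, 19, 20, 21, 28, 17, 24, 25, 26, 3, 22, 29.
Every element of ℤ_{30} appears exactly once in this list, so σ is a bijection, and in particular surjective.
Since σ is surjective, we read off the preimage of 8 from the same table: σ(2) = 8, so σ⁻¹(8) = 2.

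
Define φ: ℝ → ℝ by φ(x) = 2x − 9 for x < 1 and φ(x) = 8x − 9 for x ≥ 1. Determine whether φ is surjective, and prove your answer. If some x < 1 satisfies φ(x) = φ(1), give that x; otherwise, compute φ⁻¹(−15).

-3

Both pieces are strictly increasing (slopes 2 and 8), so each is injective on its own interval.
The left piece maps (−∞, 1) onto (−∞, −7); the right piece maps [1, ∞) onto [−1, ∞).
The union (−∞, −7) ∪ [−1, ∞) omits the interval between −7 and −1; in particular −7 has no preimage. So φ is not surjective.
Because the two images are disjoint, no x < 1 has φ(x) = φ(1), so we compute φ⁻¹(−15): −15 lies in (−∞, −7), so solve 2x − 9 = −15: x = (−15 + 9)/2 = −3.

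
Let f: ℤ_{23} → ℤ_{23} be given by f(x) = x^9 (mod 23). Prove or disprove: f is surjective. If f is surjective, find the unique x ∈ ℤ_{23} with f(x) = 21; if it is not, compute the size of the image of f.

14

Since 23 is prime, the nonzero elements of ℤ_{23} form a cyclic group of order 22.
As gcd(9, 22) = 1, raising to the 9th power is a bijection on this group: if u^9 ≡ v^9 then (uv^{−1})^9 = 1, and the only element of order dividing gcd(9, 22) = 1 is 1, so u = v.
With f(0) = 0 this makes f injective on all of ℤ_{23}, hence bijective (finite equal-size domain and codomain). In particular f is surjective.
Since f is surjective, we find the preimage of 21. The inverse of x ↦ x^9 on (ℤ_{23})^× is x ↦ x^5, because 9·5 = 45 = 2·22 + 1 ≡ 1 (mod 22) and x^{22} = 1 for x ≠ 0 (Fermat). So f⁻¹(21) = 21^5 mod 23.
Repeated squaring mod 23: 21^1 ≡ 21, 21^2 ≡ 21² = 441 ≡ 4, 21^4 ≡ 4² = 16. Since 5 = 4 + 1, 21^5 ≡ 16·21: 16·21 = 336 ≡ 14. So 21^5 ≡ 14 (mod 23).
Hence f⁻¹(21) = 14.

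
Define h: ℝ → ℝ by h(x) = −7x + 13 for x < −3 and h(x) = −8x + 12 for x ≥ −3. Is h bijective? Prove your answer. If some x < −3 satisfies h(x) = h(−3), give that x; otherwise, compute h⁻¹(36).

-23/7

Both pieces are strictly decreasing (slopes −7 and −8), so each is injective on its own interval.
The left piece maps (−∞, −3) onto (34, ∞); the right piece maps [−3, ∞) onto (−∞, 36].
These images overlap. In particular h(−3) = 36 (right piece), and solving −7x + 13 = 36 on the left piece gives x = −23/7 < −3.
So h(−23/7) = h(−3) with −23/7 ≠ −3, and h is not injective, hence not bijective. This x = −23/7 is the requested value below −3.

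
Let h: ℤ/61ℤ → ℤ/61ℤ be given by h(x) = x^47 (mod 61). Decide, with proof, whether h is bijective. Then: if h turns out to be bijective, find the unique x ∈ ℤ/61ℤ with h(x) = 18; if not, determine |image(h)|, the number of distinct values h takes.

31

Since 61 is prime, the nonzero elements of ℤ/61ℤ form a cyclic group of order 60.
As gcd(47, 60) = 1, raising to the 47th power is a bijection on this group: if s^47 ≡ t^47 then (st^{−1})^47 = 1, and the only element of order dividing gcd(47, 60) = 1 is 1, so s = t.
With h(0) = 0 this makes h injective on all of ℤ/61ℤ, hence bijective (finite equal-size domain and codomain). In particular h is bijective.
Since h is bijective, we find the preimage of 18. The inverse of x ↦ x^47 on (ℤ/61ℤ)^× is x ↦ x^23, because 47·23 = 1081 = 18·60 + 1 ≡ 1 (mod 60) and x^{60} = 1 for x ≠ 0 (Fermat). So h⁻¹(18) = 18^23 mod 61.
Repeated squaring mod 61: 18^1 ≡ 18, 18^2 ≡ 18² = 324 ≡ 19, 18^4 ≡ 19² = 361 ≡ 56, 18^8 ≡ 56² = 3136 ≡ 25, 18^16 ≡ 25² = 625 ≡ 15. Since 23 = 16 + 4 + 2 + 1, 18^23 ≡ 15·56·19·18: 15·56 = 840 ≡ 47, then 47·19 = 893 ≡ 39, then 39·18 = 702 ≡ 31. So 18^23 ≡ 31 (mod 61).
Hence h⁻¹(18) = 31.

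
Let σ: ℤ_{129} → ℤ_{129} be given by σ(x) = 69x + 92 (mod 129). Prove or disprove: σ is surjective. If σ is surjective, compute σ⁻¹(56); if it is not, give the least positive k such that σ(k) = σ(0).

Recall that σ is surjective if every y in the codomain equals σ(x) for some x in the domain.
Since gcd(69, 129) = 3, we have 69x ≡ 0 (mod 3) for all x, so σ(x) ≡ 2 (mod 3).
But 0 ≢ 2 (mod 3), so 0 ∈ ℤ_{129} has no preimage. So σ is not surjective.
Since σ is not surjective, we find the least positive k with σ(k) = σ(0): this means 69k ≡ 0 (mod 129), i.e. 129 ∣ 69k. Since gcd(69, 129) = 3, dividing through by 3 this holds exactly when 43 ∣ 23k, and as gcd(23, 43) = 1, exactly when 43 ∣ k.
The smallest positive such k is 43.

43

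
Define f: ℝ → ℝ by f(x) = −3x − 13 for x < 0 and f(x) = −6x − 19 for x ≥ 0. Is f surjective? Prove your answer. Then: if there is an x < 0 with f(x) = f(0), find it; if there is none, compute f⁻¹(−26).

Both pieces are strictly decreasing (slopes −3 and −6), so each is injective on its own interval.
The left piece maps (−∞, 0) onto (−13, ∞); the right piece maps [0, ∞) onto (−∞, −19].
The union (−13, ∞) ∪ (−∞, −19] omits the interval between −13 and −19; in particular −13 has no preimage. So f is not surjective.
Because the two images are disjoint, no x < 0 has f(x) = f(0), so we compute f⁻¹(−26): −26 lies in (−∞, −19], so solve −6x − 19 = −26: x = (−26 + 19)/(−6) = 7/6.

7/6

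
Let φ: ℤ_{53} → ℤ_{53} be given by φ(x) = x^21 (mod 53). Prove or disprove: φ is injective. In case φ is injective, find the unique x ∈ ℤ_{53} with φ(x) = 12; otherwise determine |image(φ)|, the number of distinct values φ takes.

Since 53 is prime, the nonzero elements of ℤ_{53} form a cyclic group of order 52.
As gcd(21, 52) = 1, raising to the 21st power is a bijection on this group: if s^21 ≡ t^21 then (st^{−1})^21 = 1, and the only element of order dividing gcd(21, 52) = 1 is 1, so s = t.
With φ(0) = 0 this makes φ injective on all of ℤ_{53}, hence bijective (finite equal-size domain and codomain). In particular φ is injective.
Since φ is injective, we find the preimage of 12. The inverse of x ↦ x^21 on (ℤ_{53})^× is x ↦ x^5, because 21·5 = 105 = 2·52 + 1 ≡ 1 (mod 52) and x^{52} = 1 for x ≠ 0 (Fermat). So φ⁻¹(12) = 12^5 mod 53.
Repeated squaring mod 53: 12^1 ≡ 12, 12^2 ≡ 12² = 144 ≡ 38, 12^4 ≡ 38² = 1444 ≡ 13. Since 5 = 4 + 1, 12^5 ≡ 13·12: 13·12 = 156 ≡ 50. So 12^5 ≡ 50 (mod 53).
Hence φ⁻¹(12) = 50.

50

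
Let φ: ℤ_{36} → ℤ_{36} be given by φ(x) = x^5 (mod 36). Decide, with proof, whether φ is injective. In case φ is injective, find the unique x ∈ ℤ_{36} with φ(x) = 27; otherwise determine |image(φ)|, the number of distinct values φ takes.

21

φ(0) = 0^5 = 0.
φ(6): Repeated squaring mod 36: 6^1 ≡ 6, 6^2 ≡ 6² = 36 ≡ 0, 6^4 ≡ 0² = 0. Since 5 = 4 + 1, 6^5 ≡ 0·6: 0·6 = 0. So 6^5 ≡ 0 (mod 36).
So φ(0) = φ(6) = 0 while 0 ≠ 6, hence φ is not injective.
Since φ is not injective, we determine |image(φ)|. Computing x^5 mod 36 for each x (by repeated squaring, reducing mod 36 at every step), the values φ(0), φ(1), …, φ(35) are: 0, 1, 32, 27, 16, 29, 0, 31, 8, 9, 28, 23, 0, 25, 20, 27, 4, 17, 0, 19, 32, 9, 16, 11, 0, 13, 8, 27, 28, 5, 0, 7, 20, 9, 4, 35.
The distinct values are {0, 1, 4, 5, 7, 8, 9, 11, 13, 16, 17, 19, 20, 23, 25, 27, 28, 29, 31, 32, 35}; there are 21 of them.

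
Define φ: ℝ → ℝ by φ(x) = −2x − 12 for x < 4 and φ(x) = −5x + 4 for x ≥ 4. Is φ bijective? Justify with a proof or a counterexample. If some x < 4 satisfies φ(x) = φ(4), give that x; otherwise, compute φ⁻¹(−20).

Both pieces are strictly decreasing (slopes −2 and −5), so each is injective on its own interval.
The left piece maps (−∞, 4) onto (−20, ∞); the right piece maps [4, ∞) onto (−∞, −16].
These images overlap. In particular φ(4) = −16 (right piece), and solving −2x − 12 = −16 on the left piece gives x = 2 < 4.
So φ(2) = φ(4) with 2 ≠ 4, and φ is not injective, hence not bijective. This x = 2 is the requested value below 4.

2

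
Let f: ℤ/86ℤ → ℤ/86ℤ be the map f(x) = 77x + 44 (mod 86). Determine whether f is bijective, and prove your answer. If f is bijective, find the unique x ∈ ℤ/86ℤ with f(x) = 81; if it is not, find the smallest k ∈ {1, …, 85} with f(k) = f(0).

Recall: injectivity means: for all s, t in the domain, f(s) = f(t) implies s = t.
Suppose f(s) = f(t) in ℤ/86ℤ. Then 77s + 44 ≡ 77t + 44 (mod 86), so 77(s − t) ≡ 0 (mod 86).
Since gcd(77, 86) = 1, 77 is invertible modulo 86, hence s − t ≡ 0 (mod 86), i.e. s = t.
We now compute 77⁻¹ mod 86 explicitly. Euclid's algorithm: 86 = 1·77 + 9, 77 = 8·9 + 5, 9 = 1·5 + 4, 5 = 1·4 + 1; back-substituting gives 1 = 19·77 − 17·86, so 77⁻¹ ≡ 19 (mod 86).
For any y ∈ ℤ/86ℤ, x = 19(y − 44) mod 86 satisfies f(x) = 77·19(y − 44) + 44 ≡ y (since 77·19 ≡ 1 mod 86). So every y has a preimage.
Therefore f is bijective.
Since f is bijective, we compute f⁻¹(81): solve 77x + 44 ≡ 81 (mod 86), i.e. 77x ≡ 37 (mod 86).
Multiplying by 77⁻¹ = 19 gives x ≡ 19·37 = 703 = 8·86 + 15 ≡ 15 (mod 86).
Check: f(15) = 77·15 + 44 = 1199 = 13·86 + 81 ≡ 81 (mod 86).

15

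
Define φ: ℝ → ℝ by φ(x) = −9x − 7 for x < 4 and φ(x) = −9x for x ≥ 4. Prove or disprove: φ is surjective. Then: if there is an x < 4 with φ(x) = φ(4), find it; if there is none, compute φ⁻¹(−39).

29/9

Both pieces are strictly decreasing (slopes −9 and −9), so each is injective on its own interval.
The left piece maps (−∞, 4) onto (−43, ∞); the right piece maps [4, ∞) onto (−∞, −36].
The union (−43, ∞) ∪ (−∞, −36] covers ℝ, so φ is surjective.
For the follow-up: the images overlap, so an x < 4 with φ(x) = φ(4) exists. φ(4) = −36; solving −9x − 7 = −36 for x < 4 gives x = (−36 + 7)/(−9) = 29/9.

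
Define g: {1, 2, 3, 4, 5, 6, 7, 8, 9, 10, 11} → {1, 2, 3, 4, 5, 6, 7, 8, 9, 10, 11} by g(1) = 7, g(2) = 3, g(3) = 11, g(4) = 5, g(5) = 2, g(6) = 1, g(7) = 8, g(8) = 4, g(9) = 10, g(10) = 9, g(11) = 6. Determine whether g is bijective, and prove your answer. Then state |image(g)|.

11

The values 7, 3, 11, 5, 2, 1, 8, 4, 10, 9, 6 are a permutation of {1, 2, 3, 4, 5, 6, 7, 8, 9, 10, 11}: each element appears exactly once.
So g is injective and surjective, hence bijective.
The image of g is {1, 2, 3, 4, 5, 6, 7, 8, 9, 10, 11}, which has 11 elements.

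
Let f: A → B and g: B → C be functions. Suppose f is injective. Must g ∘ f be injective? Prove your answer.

not injective

No. Take A = B = C = {1, 2}, f = identity (injective), and g(x) = 1 for every x.
Then (g ∘ f)(1) = 1 = (g ∘ f)(2) with 1 ≠ 2, so g ∘ f is not injective.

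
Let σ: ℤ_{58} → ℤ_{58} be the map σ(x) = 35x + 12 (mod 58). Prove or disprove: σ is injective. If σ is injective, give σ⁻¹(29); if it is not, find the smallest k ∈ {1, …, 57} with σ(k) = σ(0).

Recall that injectivity means: for all u, v in the domain, σ(u) = σ(v) implies u = v.
Suppose σ(u) = σ(v) in ℤ_{58}. Then 35u + 12 ≡ 35v + 12 (mod 58), so 35(u − v) ≡ 0 (mod 58).
Since gcd(35, 58) = 1, 35 is invertible modulo 58, therefore u − v ≡ 0 (mod 58), i.e. u = v.
Thus σ is injective.
We now compute 35⁻¹ mod 58 explicitly. Euclid's algorithm: 58 = 1·35 + 23, 35 = 1·23 + 12, 23 = 1·12 + 11, 12 = 1·11 + 1; back-substituting gives 1 = 5·35 − 3·58, so 35⁻¹ ≡ 5 (mod 58).
Since σ is injective, we compute σ⁻¹(29): solve 35x + 12 ≡ 29 (mod 58), i.e. 35x ≡ 17 (mod 58).
Multiplying by 35⁻¹ = 5 gives x ≡ 5·17 = 85 = 1·58 + 27 ≡ 27 (mod 58).
Check: σ(27) = 35·27 + 12 = 957 = 16·58 + 29 ≡ 29 (mod 58).

27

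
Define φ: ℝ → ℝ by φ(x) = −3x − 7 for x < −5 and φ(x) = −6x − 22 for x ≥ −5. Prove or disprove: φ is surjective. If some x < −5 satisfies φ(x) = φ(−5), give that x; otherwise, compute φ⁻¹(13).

-20/3

Both pieces are strictly decreasing (slopes −3 and −6), so each is injective on its own interval.
The left piece maps (−∞, −5) onto (8, ∞); the right piece maps [−5, ∞) onto (−∞, 8].
These images together cover ℝ, so φ is surjective.
Because the two images are disjoint, no x < −5 has φ(x) = φ(−5), so we compute φ⁻¹(13): 13 lies in (8, ∞), so solve −3x − 7 = 13: x = (13 + 7)/(−3) = −20/3.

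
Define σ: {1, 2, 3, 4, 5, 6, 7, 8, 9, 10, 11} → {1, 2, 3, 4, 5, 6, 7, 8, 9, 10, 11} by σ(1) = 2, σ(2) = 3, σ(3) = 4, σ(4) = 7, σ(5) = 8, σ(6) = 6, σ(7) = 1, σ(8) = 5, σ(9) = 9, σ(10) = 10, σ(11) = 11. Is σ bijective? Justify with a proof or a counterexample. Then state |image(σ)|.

The values 2, 3, 4, 7, 8, 6, 1, 5, 9, 10, 11 are a permutation of {1, 2, 3, 4, 5, 6, 7, 8, 9, 10, 11}: each element appears exactly once.
So σ is injective and surjective, hence bijective.
The image of σ is {1, 2, 3, 4, 5, 6, 7, 8, 9, 10, 11}, which has 11 elements.

11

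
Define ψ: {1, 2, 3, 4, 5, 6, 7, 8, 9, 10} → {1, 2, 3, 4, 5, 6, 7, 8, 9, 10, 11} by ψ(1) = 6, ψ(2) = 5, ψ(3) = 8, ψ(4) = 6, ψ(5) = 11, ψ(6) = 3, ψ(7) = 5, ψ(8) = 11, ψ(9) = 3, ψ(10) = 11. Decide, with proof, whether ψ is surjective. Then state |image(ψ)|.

No element maps to 1, so ψ is not surjective.
The image of ψ is {3, 5, 6, 8, 11}, which has 5 elements.

5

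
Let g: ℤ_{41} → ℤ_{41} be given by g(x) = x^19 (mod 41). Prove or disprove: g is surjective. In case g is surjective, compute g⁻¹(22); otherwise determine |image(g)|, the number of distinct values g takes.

Since 41 is prime, the nonzero elements of ℤ_{41} form a cyclic group of order 40.
As gcd(19, 40) = 1, raising to the 19th power is a bijection on this group: if s^19 ≡ t^19 then (st^{−1})^19 = 1, and the only element of order dividing gcd(19, 40) = 1 is 1, so s = t.
With g(0) = 0 this makes g injective on all of ℤ_{41}, hence bijective (finite equal-size domain and codomain). In particular g is surjective.
Since g is surjective, we find the preimage of 22. The inverse of x ↦ x^19 on (ℤ_{41})^× is x ↦ x^19, because 19·19 = 361 = 9·40 + 1 ≡ 1 (mod 40) and x^{40} = 1 for x ≠ 0 (Fermat). So g⁻¹(22) = 22^19 mod 41.
Repeated squaring mod 41: 22^1 ≡ 22, 22^2 ≡ 22² = 484 ≡ 33, 22^4 ≡ 33² = 1089 ≡ 23, 22^8 ≡ 23² = 529 ≡ 37, 22^16 ≡ 37² = 1369 ≡ 16. Since 19 = 16 + 2 + 1, 22^19 ≡ 16·33·22: 16·33 = 528 ≡ 36, then 36·22 = 792 ≡ 13. So 22^19 ≡ 13 (mod 41).
Hence g⁻¹(22) = 13.

13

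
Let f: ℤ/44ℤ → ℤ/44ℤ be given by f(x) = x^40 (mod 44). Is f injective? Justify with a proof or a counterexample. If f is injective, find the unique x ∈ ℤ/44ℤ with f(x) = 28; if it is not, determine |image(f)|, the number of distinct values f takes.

4

f(1) = 1^40 = 1.
f(3): Repeated squaring mod 44: 3^1 ≡ 3, 3^2 ≡ 3² = 9, 3^4 ≡ 9² = 81 ≡ 37, 3^8 ≡ 37² = 1369 ≡ 5, 3^16 ≡ 5² = 25, 3^32 ≡ 25² = 625 ≡ 9. Since 40 = 32 + 8, 3^40 ≡ 9·5: 9·5 = 45 ≡ 1. So 3^40 ≡ 1 (mod 44).
So f(1) = f(3) = 1 while 1 ≠ 3, therefore f is not injective.
Since f is not injective, we determine |image(f)|. Computing x^40 mod 44 for each x (by repeated squaring, reducing mod 44 at every step), the values f(0), f(1), …, f(43) are: 0, 1, 12, 1, 12, 1, 12, 1, 12, 1, 12, 33, 12, 1, 12, 1, 12, 1, 12, 1, 12, 1, 0, 1, 12, 1, 12, 1, 12, 1, 12, 1, 12, 33, 12, 1, 12, 1, 12, 1, 12, 1, 12, 1.
The distinct values are {0, 1, 12, 33}; there are 4 of them.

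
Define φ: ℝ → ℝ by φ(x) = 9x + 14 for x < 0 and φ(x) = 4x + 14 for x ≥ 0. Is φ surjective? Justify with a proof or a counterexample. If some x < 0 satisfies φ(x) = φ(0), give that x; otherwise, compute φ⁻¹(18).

Both pieces are strictly increasing (slopes 9 and 4), so each is injective on its own interval.
The left piece maps (−∞, 0) onto (−∞, 14); the right piece maps [0, ∞) onto [14, ∞).
These images together cover ℝ, so φ is surjective.
Because the two images are disjoint, no x < 0 has φ(x) = φ(0), so we compute φ⁻¹(18): 18 lies in [14, ∞), so solve 4x + 14 = 18: x = (18 − 14)/4 = 1.

1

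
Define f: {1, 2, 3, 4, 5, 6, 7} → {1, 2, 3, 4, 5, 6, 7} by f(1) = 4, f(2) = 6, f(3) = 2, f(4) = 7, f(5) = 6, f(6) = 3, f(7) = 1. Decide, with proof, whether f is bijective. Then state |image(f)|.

6

f(2) = 6 = f(5) with 2 ≠ 5, so f is not injective, hence not bijective.
The image of f is {1, 2, 3, 4, 6, 7}, which has 6 elements.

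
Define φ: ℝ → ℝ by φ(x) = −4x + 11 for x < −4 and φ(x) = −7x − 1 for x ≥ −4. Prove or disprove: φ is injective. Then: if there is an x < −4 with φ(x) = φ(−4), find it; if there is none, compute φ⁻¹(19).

Both pieces are strictly decreasing (slopes −4 and −7), so each is injective on its own interval.
The left piece maps (−∞, −4) onto (27, ∞); the right piece maps [−4, ∞) onto (−∞, 27].
These images are disjoint, so no value is attained by both pieces. Therefore φ is injective.
Because the two images are disjoint, no x < −4 has φ(x) = φ(−4), so we compute φ⁻¹(19): 19 lies in (−∞, 27], so solve −7x − 1 = 19: x = (19 + 1)/(−7) = −20/7.

-20/7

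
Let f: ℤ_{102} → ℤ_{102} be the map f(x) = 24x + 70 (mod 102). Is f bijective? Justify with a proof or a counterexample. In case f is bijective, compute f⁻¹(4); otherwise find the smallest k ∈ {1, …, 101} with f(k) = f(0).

Recall: injectivity means: for all x_1, x_2 in the domain, f(x_1) = f(x_2) implies x_1 = x_2.
We have gcd(24, 102) = 6 > 1. Taking x_1 = 0 and x_2 = 17: f(0) = 70 and f(17) = 24·17 + 70 = 478 ≡ 70 (mod 102).
So f(0) = f(17) while 0 ≠ 17, so f is not injective, hence not bijective.
Since f is not bijective, we find the least positive k with f(k) = f(0): this means 24k ≡ 0 (mod 102), i.e. 102 ∣ 24k. Since gcd(24, 102) = 6, dividing through by 6 this holds exactly when 17 ∣ 4k, and as gcd(4, 17) = 1, exactly when 17 ∣ k.
The smallest positive such k is 17.

17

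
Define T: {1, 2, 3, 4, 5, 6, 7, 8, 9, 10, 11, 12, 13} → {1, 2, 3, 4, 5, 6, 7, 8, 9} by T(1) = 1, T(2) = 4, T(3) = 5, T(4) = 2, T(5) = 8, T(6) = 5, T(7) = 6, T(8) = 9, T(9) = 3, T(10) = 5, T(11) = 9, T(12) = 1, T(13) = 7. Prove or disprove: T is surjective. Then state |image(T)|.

Every element of the codomain has a preimage: 1 = T(1), 2 = T(4), 3 = T(9), 4 = T(2), 5 = T(3), 6 = T(7), 7 = T(13), 8 = T(5), 9 = T(8).
So T is surjective.
The image of T is {1, 2, 3, 4, 5, 6, 7, 8, 9}, which has 9 elements.

9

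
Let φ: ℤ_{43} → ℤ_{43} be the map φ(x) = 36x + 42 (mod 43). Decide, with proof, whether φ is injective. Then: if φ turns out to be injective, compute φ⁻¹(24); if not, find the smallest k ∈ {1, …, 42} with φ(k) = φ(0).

Recall that injectivity means: for all x_1, x_2 in the domain, φ(x_1) = φ(x_2) implies x_1 = x_2.
Suppose φ(x_1) = φ(x_2) in ℤ_{43}. Then 36x_1 + 42 ≡ 36x_2 + 42 (mod 43), so 36(x_1 − x_2) ≡ 0 (mod 43).
Since gcd(36, 43) = 1, 36 is invertible modulo 43, thus x_1 − x_2 ≡ 0 (mod 43), i.e. x_1 = x_2.
Therefore φ is injective.
We now compute 36⁻¹ mod 43 explicitly. Euclid's algorithm: 43 = 1·36 + 7, 36 = 5·7 + 1; back-substituting gives 1 = 6·36 − 5·43, so 36⁻¹ ≡ 6 (mod 43).
Since φ is injective, we compute φ⁻¹(24): solve 36x + 42 ≡ 24 (mod 43), i.e. 36x ≡ 25 (mod 43).
Multiplying by 36⁻¹ = 6 gives x ≡ 6·25 = 150 = 3·43 + 21 ≡ 21 (mod 43).
Check: φ(21) = 36·21 + 42 = 798 = 18·43 + 24 ≡ 24 (mod 43).

21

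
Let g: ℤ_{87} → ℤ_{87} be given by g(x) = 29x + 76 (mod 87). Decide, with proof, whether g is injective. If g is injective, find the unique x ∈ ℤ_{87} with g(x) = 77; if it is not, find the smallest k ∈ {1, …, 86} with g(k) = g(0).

We have gcd(29, 87) = 29 > 1. Taking a = 0 and b = 3: g(0) = 76 and g(3) = 29·3 + 76 = 163 ≡ 76 (mod 87).
So g(0) = g(3) while 0 ≠ 3, therefore g is not injective.
Since g is not injective, we find the least positive k with g(k) = g(0): this means 29k ≡ 0 (mod 87), i.e. 87 ∣ 29k. Since gcd(29, 87) = 29, dividing through by 29 this holds exactly when 3 ∣ k.
The smallest positive such k is 3.

3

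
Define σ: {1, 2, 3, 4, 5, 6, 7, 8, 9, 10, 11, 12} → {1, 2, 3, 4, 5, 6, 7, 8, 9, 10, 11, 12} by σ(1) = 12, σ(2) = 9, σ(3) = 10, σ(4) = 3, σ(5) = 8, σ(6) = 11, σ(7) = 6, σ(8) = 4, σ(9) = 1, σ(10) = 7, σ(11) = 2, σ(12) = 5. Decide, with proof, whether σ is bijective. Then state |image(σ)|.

12

The values 12, 9, 10, 3, 8, 11, 6, 4, 1, 7, 2, 5 are a permutation of {1, 2, 3, 4, 5, 6, 7, 8, 9, 10, 11, 12}: each element appears exactly once.
So σ is injective and surjective, hence bijective.
The image of σ is {1, 2, 3, 4, 5, 6, 7, 8, 9, 10, 11, 12}, which has 12 elements.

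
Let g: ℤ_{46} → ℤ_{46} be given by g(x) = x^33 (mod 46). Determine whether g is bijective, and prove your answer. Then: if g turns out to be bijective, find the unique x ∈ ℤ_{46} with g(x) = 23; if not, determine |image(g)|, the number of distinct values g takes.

6

g(1) = 1^33 = 1.
g(3): Repeated squaring mod 46: 3^1 ≡ 3, 3^2 ≡ 3² = 9, 3^4 ≡ 9² = 81 ≡ 35, 3^8 ≡ 35² = 1225 ≡ 29, 3^16 ≡ 29² = 841 ≡ 13, 3^32 ≡ 13² = 169 ≡ 31. Since 33 = 32 + 1, 3^33 ≡ 31·3: 31·3 = 93 ≡ 1. So 3^33 ≡ 1 (mod 46).
So g(1) = g(3) = 1 while 1 ≠ 3, thus g is not injective, hence not bijective.
Since g is not bijective, we determine |image(g)|. Computing x^33 mod 46 for each x (by repeated squaring, reducing mod 46 at every step), the values g(0), g(1), …, g(45) are: 0, 1, 24, 1, 24, 45, 24, 45, 24, 1, 22, 45, 24, 1, 22, 45, 24, 45, 24, 45, 22, 45, 22, 23, 24, 1, 24, 1, 22, 1, 22, 1, 24, 45, 22, 1, 24, 45, 22, 1, 22, 1, 22, 45, 22, 45.
The distinct values are {0, 1, 22, 23, 24, 45}; there are 6 of them.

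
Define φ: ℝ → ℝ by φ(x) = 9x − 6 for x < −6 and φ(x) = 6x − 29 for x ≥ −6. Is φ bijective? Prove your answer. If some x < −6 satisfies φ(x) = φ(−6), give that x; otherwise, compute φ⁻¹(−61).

-59/9

Both pieces are strictly increasing (slopes 9 and 6), so each is injective on its own interval.
The left piece maps (−∞, −6) onto (−∞, −60); the right piece maps [−6, ∞) onto [−65, ∞).
These images overlap. In particular φ(−6) = −65 (right piece), and solving 9x − 6 = −65 on the left piece gives x = −59/9 < −6.
So φ(−59/9) = φ(−6) with −59/9 ≠ −6, and φ is not injective, hence not bijective. This x = −59/9 is the requested value below −6.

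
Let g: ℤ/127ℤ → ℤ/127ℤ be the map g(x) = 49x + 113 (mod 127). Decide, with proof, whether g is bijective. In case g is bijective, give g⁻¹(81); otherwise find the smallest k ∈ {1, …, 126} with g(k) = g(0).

Suppose g(u) = g(v) in ℤ/127ℤ. Then 49u + 113 ≡ 49v + 113 (mod 127), hence 49(u − v) ≡ 0 (mod 127).
Since gcd(49, 127) = 1, 49 is invertible modulo 127, therefore u − v ≡ 0 (mod 127), i.e. u = v.
We now compute 49⁻¹ mod 127 explicitly. Euclid's algorithm: 127 = 2·49 + 29, 49 = 1·29 + 20, 29 = 1·20 + 9, 20 = 2·9 + 2, 9 = 4·2 + 1; back-substituting gives 1 = 70·49 − 27·127, so 49⁻¹ ≡ 70 (mod 127).
For any y ∈ ℤ/127ℤ, x = 70(y − 113) mod 127 satisfies g(x) = 49·70(y − 113) + 113 ≡ y (since 49·70 ≡ 1 mod 127). So every y has a preimage.
Therefore g is bijective.
Since g is bijective, we compute g⁻¹(81): solve 49x + 113 ≡ 81 (mod 127), i.e. 49x ≡ 95 (mod 127).
Multiplying by 49⁻¹ = 70 gives x ≡ 70·95 = 6650 = 52·127 + 46 ≡ 46 (mod 127).
Check: g(46) = 49·46 + 113 = 2367 = 18·127 + 81 ≡ 81 (mod 127).

46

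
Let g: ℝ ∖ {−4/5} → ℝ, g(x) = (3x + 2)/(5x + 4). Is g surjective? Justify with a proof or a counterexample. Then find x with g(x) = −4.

If g(x) = 3/5, cross-multiplying gives 5(3x + 2) = 3(5x + 4), which simplifies to 10 = 12 — false.  So 3/5 has no preimage and g is not surjective.
Solving g(x) = −4: cross-multiplying gives 3x + 2 = −4(5x + 4), which rearranges to 23x = −18, so x = −18/23.

-18/23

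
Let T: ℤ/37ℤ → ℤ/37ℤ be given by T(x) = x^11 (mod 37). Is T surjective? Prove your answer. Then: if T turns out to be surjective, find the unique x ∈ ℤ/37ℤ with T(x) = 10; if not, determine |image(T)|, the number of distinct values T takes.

26

Since 37 is prime, the nonzero elements of ℤ/37ℤ form a cyclic group of order 36.
As gcd(11, 36) = 1, raising to the 11th power is a bijection on this group: if x_1^11 ≡ x_2^11 then (x_1x_2^{−1})^11 = 1, and the only element of order dividing gcd(11, 36) = 1 is 1, so x_1 = x_2.
With T(0) = 0 this makes T injective on all of ℤ/37ℤ, hence bijective (finite equal-size domain and codomain). In particular T is surjective.
Since T is surjective, we find the preimage of 10. The inverse of x ↦ x^11 on (ℤ/37ℤ)^× is x ↦ x^23, because 11·23 = 253 = 7·36 + 1 ≡ 1 (mod 36) and x^{36} = 1 for x ≠ 0 (Fermat). So T⁻¹(10) = 10^23 mod 37.
Repeated squaring mod 37: 10^1 ≡ 10, 10^2 ≡ 10² = 100 ≡ 26, 10^4 ≡ 26² = 676 ≡ 10, 10^8 ≡ 10² = 100 ≡ 26, 10^16 ≡ 26² = 676 ≡ 10. Since 23 = 16 + 4 + 2 + 1, 10^23 ≡ 10·10·26·10: 10·10 = 100 ≡ 26, then 26·26 = 676 ≡ 10, then 10·10 = 100 ≡ 26. So 10^23 ≡ 26 (mod 37).
Hence T⁻¹(10) = 26.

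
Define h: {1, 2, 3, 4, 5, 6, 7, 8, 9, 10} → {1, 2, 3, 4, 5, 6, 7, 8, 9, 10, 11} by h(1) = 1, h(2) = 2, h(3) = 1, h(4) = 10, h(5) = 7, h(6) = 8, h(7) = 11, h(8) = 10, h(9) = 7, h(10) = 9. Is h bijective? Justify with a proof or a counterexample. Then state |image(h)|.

h(1) = 1 = h(3) with 1 ≠ 3, so h is not injective, hence not bijective.
The image of h is {1, 2, 7, 8, 9, 10, 11}, which has 7 elements.

7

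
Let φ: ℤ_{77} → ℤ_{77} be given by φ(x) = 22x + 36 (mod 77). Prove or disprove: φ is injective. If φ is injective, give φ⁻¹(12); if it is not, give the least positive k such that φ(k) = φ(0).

7

We have gcd(22, 77) = 11 > 1. Taking s = 0 and t = 7: φ(0) = 36 and φ(7) = 22·7 + 36 = 190 ≡ 36 (mod 77).
So φ(0) = φ(7) while 0 ≠ 7, hence φ is not injective.
Since φ is not injective, we find the least positive k with φ(k) = φ(0): this means 22k ≡ 0 (mod 77), i.e. 77 ∣ 22k. Since gcd(22, 77) = 11, dividing through by 11 this holds exactly when 7 ∣ 2k, and as gcd(2, 7) = 1, exactly when 7 ∣ k.
The smallest positive such k is 7.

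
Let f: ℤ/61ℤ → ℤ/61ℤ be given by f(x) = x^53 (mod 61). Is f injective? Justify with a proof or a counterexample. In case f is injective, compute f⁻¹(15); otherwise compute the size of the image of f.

Since 61 is prime, the nonzero elements of ℤ/61ℤ form a cyclic group of order 60.
As gcd(53, 60) = 1, raising to the 53rd power is a bijection on this group: if a^53 ≡ b^53 then (ab^{−1})^53 = 1, and the only element of order dividing gcd(53, 60) = 1 is 1, so a = b.
With f(0) = 0 this makes f injective on all of ℤ/61ℤ, hence bijective (finite equal-size domain and codomain). In particular f is injective.
Since f is injective, we find the preimage of 15. The inverse of x ↦ x^53 on (ℤ/61ℤ)^× is x ↦ x^17, because 53·17 = 901 = 15·60 + 1 ≡ 1 (mod 60) and x^{60} = 1 for x ≠ 0 (Fermat). So f⁻¹(15) = 15^17 mod 61.
Repeated squaring mod 61: 15^1 ≡ 15, 15^2 ≡ 15² = 225 ≡ 42, 15^4 ≡ 42² = 1764 ≡ 56, 15^8 ≡ 56² = 3136 ≡ 25, 15^16 ≡ 25² = 625 ≡ 15. Since 17 = 16 + 1, 15^17 ≡ 15·15: 15·15 = 225 ≡ 42. So 15^17 ≡ 42 (mod 61).
Hence f⁻¹(15) = 42.

42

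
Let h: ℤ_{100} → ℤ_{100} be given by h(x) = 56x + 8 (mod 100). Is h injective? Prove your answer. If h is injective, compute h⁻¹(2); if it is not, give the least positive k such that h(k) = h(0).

25

We have gcd(56, 100) = 4 > 1. Taking u = 0 and v = 25: h(0) = 8 and h(25) = 56·25 + 8 = 1408 ≡ 8 (mod 100).
So h(0) = h(25) while 0 ≠ 25, so h is not injective.
Since h is not injective, we find the least positive k with h(k) = h(0): this means 56k ≡ 0 (mod 100), i.e. 100 ∣ 56k. Since gcd(56, 100) = 4, dividing through by 4 this holds exactly when 25 ∣ 14k, and as gcd(14, 25) = 1, exactly when 25 ∣ k.
The smallest positive such k is 25.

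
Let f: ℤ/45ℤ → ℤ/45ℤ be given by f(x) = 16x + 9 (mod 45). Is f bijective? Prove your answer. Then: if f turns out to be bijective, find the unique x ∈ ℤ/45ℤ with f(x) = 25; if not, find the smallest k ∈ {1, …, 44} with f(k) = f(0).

1

By definition, f is injective if f(x_1) = f(x_2) implies x_1 = x_2.
If f(x_1) = f(x_2), then 16x_1 ≡ 16x_2 (mod 45). Because gcd(16, 45) = 1, we may cancel 16 to get x_1 ≡ x_2 (mod 45).
We now compute 16⁻¹ mod 45 explicitly. Euclid's algorithm: 45 = 2·16 + 13, 16 = 1·13 + 3, 13 = 4·3 + 1; back-substituting gives 1 = 31·16 − 11·45, so 16⁻¹ ≡ 31 (mod 45).
For any y ∈ ℤ/45ℤ, x = 31(y − 9) mod 45 satisfies f(x) = 16·31(y − 9) + 9 ≡ y (since 16·31 ≡ 1 mod 45). So every y has a preimage.
Therefore f is bijective.
Since f is bijective, we find f⁻¹(25): we need 16x ≡ 25 − 9 ≡ 16 (mod 45). Using 16⁻¹ = 31: x ≡ 31·16 = 496 = 11·45 + 1, so x = 1.
Check: f(1) = 16·1 + 9 = 25 ≡ 25 (mod 45).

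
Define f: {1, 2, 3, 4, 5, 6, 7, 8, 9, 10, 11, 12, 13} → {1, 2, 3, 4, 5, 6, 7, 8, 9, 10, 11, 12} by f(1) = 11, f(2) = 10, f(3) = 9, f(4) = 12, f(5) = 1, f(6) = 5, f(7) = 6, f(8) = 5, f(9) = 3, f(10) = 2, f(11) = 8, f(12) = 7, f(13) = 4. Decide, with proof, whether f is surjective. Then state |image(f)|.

Every element of the codomain has a preimage: 1 = f(5), 2 = f(10), 3 = f(9), 4 = f(13), 5 = f(6), 6 = f(7), 7 = f(12), 8 = f(11), 9 = f(3), 10 = f(2), 11 = f(1), 12 = f(4).
Thus f is surjective.
The image of f is {1, 2, 3, 4, 5, 6, 7, 8, 9, 10, 11, 12}, which has 12 elements.

12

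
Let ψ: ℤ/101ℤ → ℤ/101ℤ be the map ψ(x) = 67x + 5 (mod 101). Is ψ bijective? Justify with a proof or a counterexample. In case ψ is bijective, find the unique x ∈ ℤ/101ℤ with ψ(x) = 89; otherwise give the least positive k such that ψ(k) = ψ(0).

51

If ψ(x_1) = ψ(x_2), then 67x_1 ≡ 67x_2 (mod 101). Because gcd(67, 101) = 1, we may cancel 67 to get x_1 ≡ x_2 (mod 101).
We now compute 67⁻¹ mod 101 explicitly. Euclid's algorithm: 101 = 1·67 + 34, 67 = 1·34 + 33, 34 = 1·33 + 1; back-substituting gives 1 = 98·67 − 65·101, so 67⁻¹ ≡ 98 (mod 101).
Then y ↦ 98(y − 5) is a two-sided inverse to ψ, so every y ∈ ℤ/101ℤ has a preimage.
Thus ψ is bijective.
Since ψ is bijective, we find ψ⁻¹(89): we need 67x ≡ 89 − 5 ≡ 84 (mod 101). Using 67⁻¹ = 98: x ≡ 98·84 = 8232 = 81·101 + 51, so x = 51.
Check: ψ(51) = 67·51 + 5 = 3422 = 33·101 + 89 ≡ 89 (mod 101).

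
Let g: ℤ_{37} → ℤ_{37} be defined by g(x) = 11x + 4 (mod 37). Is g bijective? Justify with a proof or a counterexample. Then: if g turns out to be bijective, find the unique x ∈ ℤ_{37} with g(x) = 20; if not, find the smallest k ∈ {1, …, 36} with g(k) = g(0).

25

Suppose g(u) = g(v) in ℤ_{37}. Then 11u + 4 ≡ 11v + 4 (mod 37), thus 11(u − v) ≡ 0 (mod 37).
Since gcd(11, 37) = 1, 11 is invertible modulo 37, so u − v ≡ 0 (mod 37), i.e. u = v.
We now compute 11⁻¹ mod 37 explicitly. Euclid's algorithm: 37 = 3·11 + 4, 11 = 2·4 + 3, 4 = 1·3 + 1; back-substituting gives 1 = 27·11 − 8·37, so 11⁻¹ ≡ 27 (mod 37).
Then y ↦ 27(y − 4) is a two-sided inverse to g, so every y ∈ ℤ_{37} has a preimage.
Thus g is bijective.
Since g is bijective, we compute g⁻¹(20): solve 11x + 4 ≡ 20 (mod 37), i.e. 11x ≡ 16 (mod 37).
Multiplying by 11⁻¹ = 27 gives x ≡ 27·16 = 432 = 11·37 + 25 ≡ 25 (mod 37).
Check: g(25) = 11·25 + 4 = 279 = 7·37 + 20 ≡ 20 (mod 37).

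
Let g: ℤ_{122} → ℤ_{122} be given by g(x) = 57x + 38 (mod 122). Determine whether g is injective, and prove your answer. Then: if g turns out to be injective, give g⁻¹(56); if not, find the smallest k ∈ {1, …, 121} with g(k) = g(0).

26

Suppose g(x_1) = g(x_2) in ℤ_{122}. Then 57x_1 + 38 ≡ 57x_2 + 38 (mod 122), thus 57(x_1 − x_2) ≡ 0 (mod 122).
Since gcd(57, 122) = 1, 57 is invertible modulo 122, hence x_1 − x_2 ≡ 0 (mod 122), i.e. x_1 = x_2.
Therefore g is injective.
We now compute 57⁻¹ mod 122 explicitly. Euclid's algorithm: 122 = 2·57 + 8, 57 = 7·8 + 1; back-substituting gives 1 = 15·57 − 7·122, so 57⁻¹ ≡ 15 (mod 122).
Since g is injective, we compute g⁻¹(56): solve 57x + 38 ≡ 56 (mod 122), i.e. 57x ≡ 18 (mod 122).
Multiplying by 57⁻¹ = 15 gives x ≡ 15·18 = 270 = 2·122 + 26 ≡ 26 (mod 122).
Check: g(26) = 57·26 + 38 = 1520 = 12·122 + 56 ≡ 56 (mod 122).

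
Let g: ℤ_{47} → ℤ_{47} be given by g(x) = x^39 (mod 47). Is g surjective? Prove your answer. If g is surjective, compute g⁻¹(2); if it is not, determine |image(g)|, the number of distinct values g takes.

14

Since 47 is prime, the nonzero elements of ℤ_{47} form a cyclic group of order 46.
As gcd(39, 46) = 1, raising to the 39th power is a bijection on this group: if u^39 ≡ v^39 then (uv^{−1})^39 = 1, and the only element of order dividing gcd(39, 46) = 1 is 1, so u = v.
With g(0) = 0 this makes g injective on all of ℤ_{47}, hence bijective (finite equal-size domain and codomain). In particular g is surjective.
Since g is surjective, we find the preimage of 2. The inverse of x ↦ x^39 on (ℤ_{47})^× is x ↦ x^13, because 39·13 = 507 = 11·46 + 1 ≡ 1 (mod 46) and x^{46} = 1 for x ≠ 0 (Fermat). So g⁻¹(2) = 2^13 mod 47.
Repeated squaring mod 47: 2^1 ≡ 2, 2^2 ≡ 2² = 4, 2^4 ≡ 4² = 16, 2^8 ≡ 16² = 256 ≡ 21. Since 13 = 8 + 4 + 1, 2^13 ≡ 21·16·2: 21·16 = 336 ≡ 7, then 7·2 = 14. So 2^13 ≡ 14 (mod 47).
Hence g⁻¹(2) = 14.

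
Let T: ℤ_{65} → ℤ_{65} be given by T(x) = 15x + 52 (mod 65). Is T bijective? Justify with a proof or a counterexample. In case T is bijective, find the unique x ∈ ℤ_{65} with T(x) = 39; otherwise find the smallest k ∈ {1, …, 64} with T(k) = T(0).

We have gcd(15, 65) = 5 > 1. Taking u = 0 and v = 13: T(0) = 52 and T(13) = 15·13 + 52 = 247 ≡ 52 (mod 65).
So T(0) = T(13) while 0 ≠ 13, hence T is not injective, hence not bijective.
Since T is not bijective, we find the least positive k with T(k) = T(0): this means 15k ≡ 0 (mod 65), i.e. 65 ∣ 15k. Since gcd(15, 65) = 5, dividing through by 5 this holds exactly when 13 ∣ 3k, and as gcd(3, 13) = 1, exactly when 13 ∣ k.
The smallest positive such k is 13.

13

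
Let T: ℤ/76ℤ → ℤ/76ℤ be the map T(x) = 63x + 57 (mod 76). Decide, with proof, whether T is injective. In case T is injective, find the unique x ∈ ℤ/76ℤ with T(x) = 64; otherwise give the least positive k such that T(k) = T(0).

Suppose T(x_1) = T(x_2) in ℤ/76ℤ. Then 63x_1 + 57 ≡ 63x_2 + 57 (mod 76), hence 63(x_1 − x_2) ≡ 0 (mod 76).
Since gcd(63, 76) = 1, 63 is invertible modulo 76, so x_1 − x_2 ≡ 0 (mod 76), i.e. x_1 = x_2.
Hence T is injective.
We now compute 63⁻¹ mod 76 explicitly. Euclid's algorithm: 76 = 1·63 + 13, 63 = 4·13 + 11, 13 = 1·11 + 2, 11 = 5·2 + 1; back-substituting gives 1 = 35·63 − 29·76, so 63⁻¹ ≡ 35 (mod 76).
Since T is injective, we compute T⁻¹(64): solve 63x + 57 ≡ 64 (mod 76), i.e. 63x ≡ 7 (mod 76).
Multiplying by 63⁻¹ = 35 gives x ≡ 35·7 = 245 = 3·76 + 17 ≡ 17 (mod 76).
Check: T(17) = 63·17 + 57 = 1128 = 14·76 + 64 ≡ 64 (mod 76).

17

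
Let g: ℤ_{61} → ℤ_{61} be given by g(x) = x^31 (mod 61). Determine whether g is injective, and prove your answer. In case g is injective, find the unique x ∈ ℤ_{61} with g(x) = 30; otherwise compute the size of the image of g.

Since 61 is prime, the nonzero elements of ℤ_{61} form a cyclic group of order 60.
As gcd(31, 60) = 1, raising to the 31st power is a bijection on this group: if a^31 ≡ b^31 then (ab^{−1})^31 = 1, and the only element of order dividing gcd(31, 60) = 1 is 1, so a = b.
With g(0) = 0 this makes g injective on all of ℤ_{61}, hence bijective (finite equal-size domain and codomain). In particular g is injective.
Since g is injective, we find the preimage of 30. The inverse of x ↦ x^31 on (ℤ_{61})^× is x ↦ x^31, because 31·31 = 961 = 16·60 + 1 ≡ 1 (mod 60) and x^{60} = 1 for x ≠ 0 (Fermat). So g⁻¹(30) = 30^31 mod 61.
Repeated squaring mod 61: 30^1 ≡ 30, 30^2 ≡ 30² = 900 ≡ 46, 30^4 ≡ 46² = 2116 ≡ 42, 30^8 ≡ 42² = 1764 ≡ 56, 30^16 ≡ 56² = 3136 ≡ 25. Since 31 = 16 + 8 + 4 + 2 + 1, 30^31 ≡ 25·56·42·46·30: 25·56 = 1400 ≡ 58, then 58·42 = 2436 ≡ 57, then 57·46 = 2622 ≡ 60, then 60·30 = 1800 ≡ 31. So 30^31 ≡ 31 (mod 61).
Hence g⁻¹(30) = 31.

31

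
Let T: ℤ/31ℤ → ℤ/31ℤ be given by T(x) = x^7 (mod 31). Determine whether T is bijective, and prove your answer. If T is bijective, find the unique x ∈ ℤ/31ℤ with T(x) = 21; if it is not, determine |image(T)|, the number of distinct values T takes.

22

Since 31 is prime, the nonzero elements of ℤ/31ℤ form a cyclic group of order 30.
As gcd(7, 30) = 1, raising to the 7th power is a bijection on this group: if x_1^7 ≡ x_2^7 then (x_1x_2^{−1})^7 = 1, and the only element of order dividing gcd(7, 30) = 1 is 1, so x_1 = x_2.
With T(0) = 0 this makes T injective on all of ℤ/31ℤ, hence bijective (finite equal-size domain and codomain). In particular T is bijective.
Since T is bijective, we find the preimage of 21. The inverse of x ↦ x^7 on (ℤ/31ℤ)^× is x ↦ x^13, because 7·13 = 91 = 3·30 + 1 ≡ 1 (mod 30) and x^{30} = 1 for x ≠ 0 (Fermat). So T⁻¹(21) = 21^13 mod 31.
Repeated squaring mod 31: 21^1 ≡ 21, 21^2 ≡ 21² = 441 ≡ 7, 21^4 ≡ 7² = 49 ≡ 18, 21^8 ≡ 18² = 324 ≡ 14. Since 13 = 8 + 4 + 1, 21^13 ≡ 14·18·21: 14·18 = 252 ≡ 4, then 4·21 = 84 ≡ 22. So 21^13 ≡ 22 (mod 31).
Hence T⁻¹(21) = 22.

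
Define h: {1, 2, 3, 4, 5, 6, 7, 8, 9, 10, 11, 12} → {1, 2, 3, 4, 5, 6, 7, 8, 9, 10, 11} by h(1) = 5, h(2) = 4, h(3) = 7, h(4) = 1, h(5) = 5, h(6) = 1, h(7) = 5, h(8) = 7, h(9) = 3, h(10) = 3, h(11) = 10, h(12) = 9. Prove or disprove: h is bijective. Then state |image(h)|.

7

h(1) = 5 = h(5) with 1 ≠ 5, so h is not injective, hence not bijective.
The image of h is {1, 3, 4, 5, 7, 9, 10}, which has 7 elements.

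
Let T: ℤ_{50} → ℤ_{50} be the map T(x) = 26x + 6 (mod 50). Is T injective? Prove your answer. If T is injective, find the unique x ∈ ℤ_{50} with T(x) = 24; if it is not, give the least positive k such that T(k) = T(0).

We have gcd(26, 50) = 2 > 1. Taking s = 0 and t = 25: T(0) = 6 and T(25) = 26·25 + 6 = 656 ≡ 6 (mod 50).
So T(0) = T(25) while 0 ≠ 25, so T is not injective.
Since T is not injective, we find the least positive k with T(k) = T(0): this means 26k ≡ 0 (mod 50), i.e. 50 ∣ 26k. Since gcd(26, 50) = 2, dividing through by 2 this holds exactly when 25 ∣ 13k, and as gcd(13, 25) = 1, exactly when 25 ∣ k.
The smallest positive such k is 25.

25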